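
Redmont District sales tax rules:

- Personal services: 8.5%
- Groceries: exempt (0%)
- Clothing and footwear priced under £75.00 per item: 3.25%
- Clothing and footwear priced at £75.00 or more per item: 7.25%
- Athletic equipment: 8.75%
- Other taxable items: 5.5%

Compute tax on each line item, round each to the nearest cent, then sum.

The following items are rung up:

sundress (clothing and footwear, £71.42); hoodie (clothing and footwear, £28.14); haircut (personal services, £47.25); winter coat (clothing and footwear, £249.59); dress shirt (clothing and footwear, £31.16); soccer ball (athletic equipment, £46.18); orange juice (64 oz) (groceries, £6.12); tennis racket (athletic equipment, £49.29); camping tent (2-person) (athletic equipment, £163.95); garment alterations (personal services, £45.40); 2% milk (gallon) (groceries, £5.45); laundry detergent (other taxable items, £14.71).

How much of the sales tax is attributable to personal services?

Haircut £47.25: personal services → 8.5% → £4.02
Garment alterations £45.40: personal services → 8.5% → £3.86
Tax on personal services = £4.02 + £3.86 = £7.88

£7.88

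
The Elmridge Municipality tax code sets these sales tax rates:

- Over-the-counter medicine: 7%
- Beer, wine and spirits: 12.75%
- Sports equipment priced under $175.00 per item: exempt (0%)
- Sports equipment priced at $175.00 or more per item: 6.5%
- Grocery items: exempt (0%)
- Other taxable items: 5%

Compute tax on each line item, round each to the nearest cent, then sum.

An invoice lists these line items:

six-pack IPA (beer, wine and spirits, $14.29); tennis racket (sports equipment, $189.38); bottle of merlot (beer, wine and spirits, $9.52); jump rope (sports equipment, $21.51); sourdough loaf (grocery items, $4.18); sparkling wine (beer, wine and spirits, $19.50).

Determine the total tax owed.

Six-pack IPA $14.29: beer, wine and spirits → 12.75% → $1.82
Tennis racket $189.38: sports equipment, $175.00 or more → 6.5% → $12.31
Bottle of merlot $9.52: beer, wine and spirits → 12.75% → $1.21
Jump rope $21.51: sports equipment, under $175.00 → 0% → $0.00
Sourdough loaf $4.18: grocery items → 0% → $0.00
Sparkling wine $19.50: beer, wine and spirits → 12.75% → $2.49
Total tax = $1.82 + $12.31 + $1.21 + $2.49 = $17.83

$17.83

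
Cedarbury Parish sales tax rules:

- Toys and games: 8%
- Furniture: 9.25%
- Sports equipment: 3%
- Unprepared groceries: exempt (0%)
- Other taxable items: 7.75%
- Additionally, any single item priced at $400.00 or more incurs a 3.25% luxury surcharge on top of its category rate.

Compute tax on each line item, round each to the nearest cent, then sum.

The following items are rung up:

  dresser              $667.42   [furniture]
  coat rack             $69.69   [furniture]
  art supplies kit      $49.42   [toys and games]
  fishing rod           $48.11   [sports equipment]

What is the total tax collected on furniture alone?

Dresser $667.42: furniture → 9.25% + 3.25% surcharge = 12.5% → $83.43
Coat rack $69.69: furniture → 9.25% → $6.45
Tax on furniture = $83.43 + $6.45 = $89.88

$89.88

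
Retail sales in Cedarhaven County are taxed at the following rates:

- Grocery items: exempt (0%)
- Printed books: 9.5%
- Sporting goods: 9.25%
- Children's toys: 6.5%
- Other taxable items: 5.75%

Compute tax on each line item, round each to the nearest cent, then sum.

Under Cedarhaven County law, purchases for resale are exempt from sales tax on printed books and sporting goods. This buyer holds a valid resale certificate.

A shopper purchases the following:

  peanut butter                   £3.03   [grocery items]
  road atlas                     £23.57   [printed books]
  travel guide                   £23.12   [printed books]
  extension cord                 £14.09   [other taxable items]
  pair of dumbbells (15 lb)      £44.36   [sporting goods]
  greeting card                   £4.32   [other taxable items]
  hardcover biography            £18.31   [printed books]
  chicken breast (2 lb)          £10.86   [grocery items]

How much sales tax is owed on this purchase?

£1.06

Peanut butter £3.03: grocery items → 0% → £0.00
Road atlas £23.57: printed books, buyer-exempt → 0% → £0.00
Travel guide £23.12: printed books, buyer-exempt → 0% → £0.00
Extension cord £14.09: other taxable items → 5.75% → £0.81
Pair of dumbbells (15 lb) £44.36: sporting goods, buyer-exempt → 0% → £0.00
Greeting card £4.32: other taxable items → 5.75% → £0.25
Hardcover biography £18.31: printed books, buyer-exempt → 0% → £0.00
Chicken breast (2 lb) £10.86: grocery items → 0% → £0.00
Total tax = £0.81 + £0.25 = £1.06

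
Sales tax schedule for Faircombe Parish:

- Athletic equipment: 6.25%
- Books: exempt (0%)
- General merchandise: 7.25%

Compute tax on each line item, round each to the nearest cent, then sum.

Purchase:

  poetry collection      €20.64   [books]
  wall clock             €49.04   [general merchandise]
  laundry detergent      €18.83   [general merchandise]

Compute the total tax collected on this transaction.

€4.93

Poetry collection €20.64: books → 0% → €0.00
Wall clock €49.04: general merchandise → 7.25% → €3.56
Laundry detergent €18.83: general merchandise → 7.25% → €1.37
Total tax = €3.56 + €1.37 = €4.93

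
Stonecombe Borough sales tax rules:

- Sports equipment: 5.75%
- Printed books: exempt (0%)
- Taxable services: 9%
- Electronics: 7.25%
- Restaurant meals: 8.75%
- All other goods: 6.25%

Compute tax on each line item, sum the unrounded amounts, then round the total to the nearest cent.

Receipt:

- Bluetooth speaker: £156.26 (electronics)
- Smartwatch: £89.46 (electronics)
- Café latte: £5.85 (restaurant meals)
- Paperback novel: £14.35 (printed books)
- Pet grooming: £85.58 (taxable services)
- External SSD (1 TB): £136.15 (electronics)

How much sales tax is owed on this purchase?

Bluetooth speaker £156.26: electronics → 7.25% → £11.32885
Smartwatch £89.46: electronics → 7.25% → £6.48585
Café latte £5.85: restaurant meals → 8.75% → £0.511875
Paperback novel £14.35: printed books → 0% → £0.00
Pet grooming £85.58: taxable services → 9% → £7.7022
External SSD (1 TB) £136.15: electronics → 7.25% → £9.870875
Unrounded tax sum = £35.89965 → £35.90

£35.90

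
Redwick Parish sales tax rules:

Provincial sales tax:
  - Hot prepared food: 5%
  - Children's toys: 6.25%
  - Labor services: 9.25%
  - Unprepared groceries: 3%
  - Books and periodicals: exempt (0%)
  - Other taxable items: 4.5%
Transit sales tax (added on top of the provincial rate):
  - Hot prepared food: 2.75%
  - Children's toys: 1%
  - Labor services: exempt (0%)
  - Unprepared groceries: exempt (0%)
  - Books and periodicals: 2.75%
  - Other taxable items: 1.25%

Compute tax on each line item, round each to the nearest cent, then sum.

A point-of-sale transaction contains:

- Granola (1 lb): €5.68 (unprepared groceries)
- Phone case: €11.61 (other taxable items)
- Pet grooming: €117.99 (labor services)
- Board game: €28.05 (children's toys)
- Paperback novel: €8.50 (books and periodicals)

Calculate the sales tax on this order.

Granola (1 lb) €5.68: unprepared groceries → 3% + 0% transit = 3% → €0.17
Phone case €11.61: other taxable items → 4.5% + 1.25% transit = 5.75% → €0.67
Pet grooming €117.99: labor services → 9.25% + 0% transit = 9.25% → €10.91
Board game €28.05: children's toys → 6.25% + 1% transit = 7.25% → €2.03
Paperback novel €8.50: books and periodicals → 0% + 2.75% transit = 2.75% → €0.23
Total tax = €0.17 + €0.67 + €10.91 + €2.03 + €0.23 = €14.01

€14.01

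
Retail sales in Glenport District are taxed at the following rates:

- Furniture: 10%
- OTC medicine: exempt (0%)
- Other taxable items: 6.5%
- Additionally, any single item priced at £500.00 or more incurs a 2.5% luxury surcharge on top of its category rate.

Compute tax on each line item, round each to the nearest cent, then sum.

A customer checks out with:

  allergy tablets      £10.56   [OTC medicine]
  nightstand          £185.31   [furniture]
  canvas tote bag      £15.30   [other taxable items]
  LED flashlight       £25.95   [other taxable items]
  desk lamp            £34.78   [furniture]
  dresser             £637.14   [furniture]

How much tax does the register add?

£104.33

Allergy tablets £10.56: OTC medicine → 0% → £0.00
Nightstand £185.31: furniture → 10% → £18.53
Canvas tote bag £15.30: other taxable items → 6.5% → £0.99
LED flashlight £25.95: other taxable items → 6.5% → £1.69
Desk lamp £34.78: furniture → 10% → £3.48
Dresser £637.14: furniture → 10% + 2.5% surcharge = 12.5% → £79.64
Total tax = £18.53 + £0.99 + £1.69 + £3.48 + £79.64 = £104.33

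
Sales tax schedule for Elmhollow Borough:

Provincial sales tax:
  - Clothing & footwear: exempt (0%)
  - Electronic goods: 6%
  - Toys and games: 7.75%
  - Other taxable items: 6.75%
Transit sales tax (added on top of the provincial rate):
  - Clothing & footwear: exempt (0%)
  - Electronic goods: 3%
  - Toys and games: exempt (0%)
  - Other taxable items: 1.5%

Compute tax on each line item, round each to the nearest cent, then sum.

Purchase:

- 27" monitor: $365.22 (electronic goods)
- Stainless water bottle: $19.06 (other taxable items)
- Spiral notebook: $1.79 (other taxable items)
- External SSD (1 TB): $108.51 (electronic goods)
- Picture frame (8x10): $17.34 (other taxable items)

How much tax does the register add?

27" monitor $365.22: electronic goods → 6% + 3% transit = 9% → $32.87
Stainless water bottle $19.06: other taxable items → 6.75% + 1.5% transit = 8.25% → $1.57
Spiral notebook $1.79: other taxable items → 6.75% + 1.5% transit = 8.25% → $0.15
External SSD (1 TB) $108.51: electronic goods → 6% + 3% transit = 9% → $9.77
Picture frame (8x10) $17.34: other taxable items → 6.75% + 1.5% transit = 8.25% → $1.43
Total tax = $32.87 + $1.57 + $0.15 + $9.77 + $1.43 = $45.79

$45.79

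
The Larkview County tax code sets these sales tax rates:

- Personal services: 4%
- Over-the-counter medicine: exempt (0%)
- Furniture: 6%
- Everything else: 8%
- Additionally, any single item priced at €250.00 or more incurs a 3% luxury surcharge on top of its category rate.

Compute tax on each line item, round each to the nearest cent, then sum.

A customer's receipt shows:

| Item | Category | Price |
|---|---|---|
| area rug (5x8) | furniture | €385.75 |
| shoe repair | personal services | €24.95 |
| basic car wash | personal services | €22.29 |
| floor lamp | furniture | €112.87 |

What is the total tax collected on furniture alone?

€41.49

Area rug (5x8) €385.75: furniture → 6% + 3% surcharge = 9% → €34.72
Floor lamp €112.87: furniture → 6% → €6.77
Tax on furniture = €34.72 + €6.77 = €41.49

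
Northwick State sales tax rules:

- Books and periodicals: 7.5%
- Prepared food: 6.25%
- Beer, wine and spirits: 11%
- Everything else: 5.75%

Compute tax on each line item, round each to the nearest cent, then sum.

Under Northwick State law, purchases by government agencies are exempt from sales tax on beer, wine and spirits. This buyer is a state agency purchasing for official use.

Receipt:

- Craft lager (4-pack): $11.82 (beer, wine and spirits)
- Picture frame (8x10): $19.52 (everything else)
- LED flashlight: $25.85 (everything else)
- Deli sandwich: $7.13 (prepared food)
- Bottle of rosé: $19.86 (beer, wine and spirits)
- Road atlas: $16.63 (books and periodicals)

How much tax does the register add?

Craft lager (4-pack) $11.82: beer, wine and spirits, buyer-exempt → 0% → $0.00
Picture frame (8x10) $19.52: everything else → 5.75% → $1.12
LED flashlight $25.85: everything else → 5.75% → $1.49
Deli sandwich $7.13: prepared food → 6.25% → $0.45
Bottle of rosé $19.86: beer, wine and spirits, buyer-exempt → 0% → $0.00
Road atlas $16.63: books and periodicals → 7.5% → $1.25
Total tax = $1.12 + $1.49 + $0.45 + $1.25 = $4.31

$4.31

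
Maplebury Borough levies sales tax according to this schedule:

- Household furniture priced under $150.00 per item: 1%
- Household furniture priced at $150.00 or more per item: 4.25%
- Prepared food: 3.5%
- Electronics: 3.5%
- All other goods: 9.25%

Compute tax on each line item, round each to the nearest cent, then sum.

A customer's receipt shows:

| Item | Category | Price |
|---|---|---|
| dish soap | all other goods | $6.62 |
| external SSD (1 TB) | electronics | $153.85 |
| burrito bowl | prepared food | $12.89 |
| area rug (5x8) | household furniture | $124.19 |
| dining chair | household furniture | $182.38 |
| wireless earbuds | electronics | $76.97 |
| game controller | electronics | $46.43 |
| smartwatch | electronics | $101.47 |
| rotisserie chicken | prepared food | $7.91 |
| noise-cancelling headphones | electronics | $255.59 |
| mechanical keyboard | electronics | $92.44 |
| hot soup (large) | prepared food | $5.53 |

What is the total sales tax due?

Dish soap $6.62: all other goods → 9.25% → $0.61
External SSD (1 TB) $153.85: electronics → 3.5% → $5.38
Burrito bowl $12.89: prepared food → 3.5% → $0.45
Area rug (5x8) $124.19: household furniture, under $150.00 → 1% → $1.24
Dining chair $182.38: household furniture, $150.00 or more → 4.25% → $7.75
Wireless earbuds $76.97: electronics → 3.5% → $2.69
Game controller $46.43: electronics → 3.5% → $1.63
Smartwatch $101.47: electronics → 3.5% → $3.55
Rotisserie chicken $7.91: prepared food → 3.5% → $0.28
Noise-cancelling headphones $255.59: electronics → 3.5% → $8.95
Mechanical keyboard $92.44: electronics → 3.5% → $3.24
Hot soup (large) $5.53: prepared food → 3.5% → $0.19
Total tax = $0.61 + $5.38 + $0.45 + $1.24 + $7.75 + $2.69 + $1.63 + $3.55 + $0.28 + $8.95 + $3.24 + $0.19 = $35.96

$35.96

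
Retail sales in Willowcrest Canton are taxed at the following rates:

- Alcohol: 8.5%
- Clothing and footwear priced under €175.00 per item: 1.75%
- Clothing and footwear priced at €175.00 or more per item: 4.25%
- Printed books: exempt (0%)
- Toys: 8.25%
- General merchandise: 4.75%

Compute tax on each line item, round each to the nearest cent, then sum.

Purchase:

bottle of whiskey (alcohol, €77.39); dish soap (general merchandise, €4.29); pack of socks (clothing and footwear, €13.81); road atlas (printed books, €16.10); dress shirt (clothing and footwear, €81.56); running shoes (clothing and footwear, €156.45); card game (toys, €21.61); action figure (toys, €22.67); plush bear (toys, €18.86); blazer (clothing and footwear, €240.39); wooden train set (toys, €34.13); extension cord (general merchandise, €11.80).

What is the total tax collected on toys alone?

Card game €21.61: toys → 8.25% → €1.78
Action figure €22.67: toys → 8.25% → €1.87
Plush bear €18.86: toys → 8.25% → €1.56
Wooden train set €34.13: toys → 8.25% → €2.82
Tax on toys = €1.78 + €1.87 + €1.56 + €2.82 = €8.03

€8.03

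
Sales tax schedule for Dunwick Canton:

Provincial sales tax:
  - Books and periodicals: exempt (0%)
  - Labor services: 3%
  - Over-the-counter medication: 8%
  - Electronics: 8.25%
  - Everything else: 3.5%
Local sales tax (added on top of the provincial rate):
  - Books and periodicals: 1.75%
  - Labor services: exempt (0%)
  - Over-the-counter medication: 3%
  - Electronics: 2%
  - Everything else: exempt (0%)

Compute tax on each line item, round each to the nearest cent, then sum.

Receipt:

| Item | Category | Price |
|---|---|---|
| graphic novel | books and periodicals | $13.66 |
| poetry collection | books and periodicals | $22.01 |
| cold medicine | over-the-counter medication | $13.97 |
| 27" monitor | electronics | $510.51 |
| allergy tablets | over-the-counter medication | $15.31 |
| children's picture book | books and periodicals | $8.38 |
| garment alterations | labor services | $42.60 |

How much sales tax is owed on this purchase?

Graphic novel $13.66: books and periodicals → 0% + 1.75% local = 1.75% → $0.24
Poetry collection $22.01: books and periodicals → 0% + 1.75% local = 1.75% → $0.39
Cold medicine $13.97: over-the-counter medication → 8% + 3% local = 11% → $1.54
27" monitor $510.51: electronics → 8.25% + 2% local = 10.25% → $52.33
Allergy tablets $15.31: over-the-counter medication → 8% + 3% local = 11% → $1.68
Children's picture book $8.38: books and periodicals → 0% + 1.75% local = 1.75% → $0.15
Garment alterations $42.60: labor services → 3% + 0% local = 3% → $1.28
Total tax = $0.24 + $0.39 + $1.54 + $52.33 + $1.68 + $0.15 + $1.28 = $57.61

$57.61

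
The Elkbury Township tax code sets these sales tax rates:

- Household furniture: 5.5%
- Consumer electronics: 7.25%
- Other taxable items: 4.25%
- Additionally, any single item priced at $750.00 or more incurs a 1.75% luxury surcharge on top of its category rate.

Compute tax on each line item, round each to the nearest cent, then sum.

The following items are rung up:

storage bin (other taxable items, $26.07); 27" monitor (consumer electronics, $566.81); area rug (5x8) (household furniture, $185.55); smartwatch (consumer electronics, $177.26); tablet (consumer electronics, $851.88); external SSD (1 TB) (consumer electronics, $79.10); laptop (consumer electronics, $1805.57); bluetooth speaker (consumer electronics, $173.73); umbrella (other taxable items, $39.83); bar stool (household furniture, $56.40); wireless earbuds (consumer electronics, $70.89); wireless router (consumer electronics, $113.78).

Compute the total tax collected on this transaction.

$340.94

Storage bin $26.07: other taxable items → 4.25% → $1.11
27" monitor $566.81: consumer electronics → 7.25% → $41.09
Area rug (5x8) $185.55: household furniture → 5.5% → $10.21
Smartwatch $177.26: consumer electronics → 7.25% → $12.85
Tablet $851.88: consumer electronics → 7.25% + 1.75% surcharge = 9% → $76.67
External SSD (1 TB) $79.10: consumer electronics → 7.25% → $5.73
Laptop $1805.57: consumer electronics → 7.25% + 1.75% surcharge = 9% → $162.50
Bluetooth speaker $173.73: consumer electronics → 7.25% → $12.60
Umbrella $39.83: other taxable items → 4.25% → $1.69
Bar stool $56.40: household furniture → 5.5% → $3.10
Wireless earbuds $70.89: consumer electronics → 7.25% → $5.14
Wireless router $113.78: consumer electronics → 7.25% → $8.25
Total tax = $1.11 + $41.09 + $10.21 + $12.85 + $76.67 + $5.73 + $162.50 + $12.60 + $1.69 + $3.10 + $5.14 + $8.25 = $340.94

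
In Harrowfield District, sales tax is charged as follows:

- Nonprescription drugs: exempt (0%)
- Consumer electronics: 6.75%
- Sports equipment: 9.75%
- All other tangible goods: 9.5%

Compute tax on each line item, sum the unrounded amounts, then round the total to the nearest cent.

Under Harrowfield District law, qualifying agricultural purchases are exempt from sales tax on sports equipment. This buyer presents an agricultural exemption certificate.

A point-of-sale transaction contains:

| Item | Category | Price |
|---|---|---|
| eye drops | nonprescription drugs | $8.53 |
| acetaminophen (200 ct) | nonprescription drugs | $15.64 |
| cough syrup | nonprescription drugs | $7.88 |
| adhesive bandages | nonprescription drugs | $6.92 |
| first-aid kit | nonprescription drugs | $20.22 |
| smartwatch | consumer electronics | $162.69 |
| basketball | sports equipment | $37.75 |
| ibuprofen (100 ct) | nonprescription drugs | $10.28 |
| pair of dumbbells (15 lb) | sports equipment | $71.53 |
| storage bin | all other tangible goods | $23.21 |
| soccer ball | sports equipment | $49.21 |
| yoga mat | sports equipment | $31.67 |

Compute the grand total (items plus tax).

$458.72

Eye drops $8.53: nonprescription drugs → 0% → $0.00
Acetaminophen (200 ct) $15.64: nonprescription drugs → 0% → $0.00
Cough syrup $7.88: nonprescription drugs → 0% → $0.00
Adhesive bandages $6.92: nonprescription drugs → 0% → $0.00
First-aid kit $20.22: nonprescription drugs → 0% → $0.00
Smartwatch $162.69: consumer electronics → 6.75% → $10.981575
Basketball $37.75: sports equipment, buyer-exempt → 0% → $0.00
Ibuprofen (100 ct) $10.28: nonprescription drugs → 0% → $0.00
Pair of dumbbells (15 lb) $71.53: sports equipment, buyer-exempt → 0% → $0.00
Storage bin $23.21: all other tangible goods → 9.5% → $2.20495
Soccer ball $49.21: sports equipment, buyer-exempt → 0% → $0.00
Yoga mat $31.67: sports equipment, buyer-exempt → 0% → $0.00
Subtotal = $445.53; unrounded tax = $13.186525 → $13.19; total due = $458.72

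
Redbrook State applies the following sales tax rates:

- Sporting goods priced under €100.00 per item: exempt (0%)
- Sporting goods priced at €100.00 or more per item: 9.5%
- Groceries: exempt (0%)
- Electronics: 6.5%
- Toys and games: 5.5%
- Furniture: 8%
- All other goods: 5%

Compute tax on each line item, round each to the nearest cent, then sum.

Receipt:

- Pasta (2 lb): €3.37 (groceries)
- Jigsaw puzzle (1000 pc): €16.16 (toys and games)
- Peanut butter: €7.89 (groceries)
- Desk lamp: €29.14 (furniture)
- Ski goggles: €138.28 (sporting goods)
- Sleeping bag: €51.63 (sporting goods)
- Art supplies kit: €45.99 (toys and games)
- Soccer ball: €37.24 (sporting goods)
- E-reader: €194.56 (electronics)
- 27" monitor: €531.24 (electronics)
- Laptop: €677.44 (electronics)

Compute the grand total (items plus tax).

€1843.04

Pasta (2 lb) €3.37: groceries → 0% → €0.00
Jigsaw puzzle (1000 pc) €16.16: toys and games → 5.5% → €0.89
Peanut butter €7.89: groceries → 0% → €0.00
Desk lamp €29.14: furniture → 8% → €2.33
Ski goggles €138.28: sporting goods, €100.00 or more → 9.5% → €13.14
Sleeping bag €51.63: sporting goods, under €100.00 → 0% → €0.00
Art supplies kit €45.99: toys and games → 5.5% → €2.53
Soccer ball €37.24: sporting goods, under €100.00 → 0% → €0.00
E-reader €194.56: electronics → 6.5% → €12.65
27" monitor €531.24: electronics → 6.5% → €34.53
Laptop €677.44: electronics → 6.5% → €44.03
Subtotal = €1732.94; tax = €110.10; total due = €1843.04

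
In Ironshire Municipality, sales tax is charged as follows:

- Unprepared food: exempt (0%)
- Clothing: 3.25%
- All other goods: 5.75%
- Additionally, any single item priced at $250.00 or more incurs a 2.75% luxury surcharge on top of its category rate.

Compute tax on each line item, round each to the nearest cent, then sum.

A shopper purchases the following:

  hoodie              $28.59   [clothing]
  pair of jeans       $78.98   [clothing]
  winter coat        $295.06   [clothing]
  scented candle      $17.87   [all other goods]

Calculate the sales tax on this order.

Hoodie $28.59: clothing → 3.25% → $0.93
Pair of jeans $78.98: clothing → 3.25% → $2.57
Winter coat $295.06: clothing → 3.25% + 2.75% surcharge = 6% → $17.70
Scented candle $17.87: all other goods → 5.75% → $1.03
Total tax = $0.93 + $2.57 + $17.70 + $1.03 = $22.23

$22.23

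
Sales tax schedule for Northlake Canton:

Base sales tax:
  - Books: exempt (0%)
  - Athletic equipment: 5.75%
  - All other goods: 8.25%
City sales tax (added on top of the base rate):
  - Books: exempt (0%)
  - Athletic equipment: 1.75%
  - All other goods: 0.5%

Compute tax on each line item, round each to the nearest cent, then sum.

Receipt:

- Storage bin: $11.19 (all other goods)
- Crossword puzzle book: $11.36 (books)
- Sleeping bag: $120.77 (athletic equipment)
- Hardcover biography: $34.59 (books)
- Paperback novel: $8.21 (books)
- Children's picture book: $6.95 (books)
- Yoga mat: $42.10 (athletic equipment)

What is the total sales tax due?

Storage bin $11.19: all other goods → 8.25% + 0.5% city = 8.75% → $0.98
Crossword puzzle book $11.36: books → 0% + 0% city = 0% → $0.00
Sleeping bag $120.77: athletic equipment → 5.75% + 1.75% city = 7.5% → $9.06
Hardcover biography $34.59: books → 0% + 0% city = 0% → $0.00
Paperback novel $8.21: books → 0% + 0% city = 0% → $0.00
Children's picture book $6.95: books → 0% + 0% city = 0% → $0.00
Yoga mat $42.10: athletic equipment → 5.75% + 1.75% city = 7.5% → $3.16
Total tax = $0.98 + $9.06 + $3.16 = $13.20

$13.20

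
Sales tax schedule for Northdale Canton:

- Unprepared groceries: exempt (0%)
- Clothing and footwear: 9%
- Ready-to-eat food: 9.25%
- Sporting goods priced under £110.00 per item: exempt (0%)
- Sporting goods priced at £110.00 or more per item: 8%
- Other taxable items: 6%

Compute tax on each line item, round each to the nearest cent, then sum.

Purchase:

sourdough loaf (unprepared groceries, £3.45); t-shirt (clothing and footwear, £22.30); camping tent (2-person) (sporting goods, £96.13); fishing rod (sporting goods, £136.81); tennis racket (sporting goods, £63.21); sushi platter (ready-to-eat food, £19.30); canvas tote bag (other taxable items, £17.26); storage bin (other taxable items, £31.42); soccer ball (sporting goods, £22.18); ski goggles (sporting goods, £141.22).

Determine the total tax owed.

Sourdough loaf £3.45: unprepared groceries → 0% → £0.00
T-shirt £22.30: clothing and footwear → 9% → £2.01
Camping tent (2-person) £96.13: sporting goods, under £110.00 → 0% → £0.00
Fishing rod £136.81: sporting goods, £110.00 or more → 8% → £10.94
Tennis racket £63.21: sporting goods, under £110.00 → 0% → £0.00
Sushi platter £19.30: ready-to-eat food → 9.25% → £1.79
Canvas tote bag £17.26: other taxable items → 6% → £1.04
Storage bin £31.42: other taxable items → 6% → £1.89
Soccer ball £22.18: sporting goods, under £110.00 → 0% → £0.00
Ski goggles £141.22: sporting goods, £110.00 or more → 8% → £11.30
Total tax = £2.01 + £10.94 + £1.79 + £1.04 + £1.89 + £11.30 = £28.97

£28.97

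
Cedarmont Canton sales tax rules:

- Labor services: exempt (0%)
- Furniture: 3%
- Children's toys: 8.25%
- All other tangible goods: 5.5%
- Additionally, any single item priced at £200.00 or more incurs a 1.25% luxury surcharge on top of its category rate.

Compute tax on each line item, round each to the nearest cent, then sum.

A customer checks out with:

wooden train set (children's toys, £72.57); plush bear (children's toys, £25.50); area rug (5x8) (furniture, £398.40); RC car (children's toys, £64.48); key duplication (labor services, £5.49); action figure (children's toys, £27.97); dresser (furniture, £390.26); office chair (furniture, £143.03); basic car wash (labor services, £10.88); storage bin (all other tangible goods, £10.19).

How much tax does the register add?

£54.09

Wooden train set £72.57: children's toys → 8.25% → £5.99
Plush bear £25.50: children's toys → 8.25% → £2.10
Area rug (5x8) £398.40: furniture → 3% + 1.25% surcharge = 4.25% → £16.93
RC car £64.48: children's toys → 8.25% → £5.32
Key duplication £5.49: labor services → 0% → £0.00
Action figure £27.97: children's toys → 8.25% → £2.31
Dresser £390.26: furniture → 3% + 1.25% surcharge = 4.25% → £16.59
Office chair £143.03: furniture → 3% → £4.29
Basic car wash £10.88: labor services → 0% → £0.00
Storage bin £10.19: all other tangible goods → 5.5% → £0.56
Total tax = £5.99 + £2.10 + £16.93 + £5.32 + £2.31 + £16.59 + £4.29 + £0.56 = £54.09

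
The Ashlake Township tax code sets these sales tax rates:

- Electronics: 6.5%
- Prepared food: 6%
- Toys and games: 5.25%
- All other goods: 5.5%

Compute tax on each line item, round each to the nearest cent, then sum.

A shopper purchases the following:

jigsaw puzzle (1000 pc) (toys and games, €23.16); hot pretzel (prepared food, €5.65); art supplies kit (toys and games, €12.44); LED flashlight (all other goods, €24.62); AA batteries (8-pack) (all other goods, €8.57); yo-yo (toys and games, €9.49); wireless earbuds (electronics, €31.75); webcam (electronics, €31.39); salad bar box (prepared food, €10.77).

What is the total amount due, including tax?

€167.12

Jigsaw puzzle (1000 pc) €23.16: toys and games → 5.25% → €1.22
Hot pretzel €5.65: prepared food → 6% → €0.34
Art supplies kit €12.44: toys and games → 5.25% → €0.65
LED flashlight €24.62: all other goods → 5.5% → €1.35
AA batteries (8-pack) €8.57: all other goods → 5.5% → €0.47
Yo-yo €9.49: toys and games → 5.25% → €0.50
Wireless earbuds €31.75: electronics → 6.5% → €2.06
Webcam €31.39: electronics → 6.5% → €2.04
Salad bar box €10.77: prepared food → 6% → €0.65
Subtotal = €157.84; tax = €9.28; total due = €167.12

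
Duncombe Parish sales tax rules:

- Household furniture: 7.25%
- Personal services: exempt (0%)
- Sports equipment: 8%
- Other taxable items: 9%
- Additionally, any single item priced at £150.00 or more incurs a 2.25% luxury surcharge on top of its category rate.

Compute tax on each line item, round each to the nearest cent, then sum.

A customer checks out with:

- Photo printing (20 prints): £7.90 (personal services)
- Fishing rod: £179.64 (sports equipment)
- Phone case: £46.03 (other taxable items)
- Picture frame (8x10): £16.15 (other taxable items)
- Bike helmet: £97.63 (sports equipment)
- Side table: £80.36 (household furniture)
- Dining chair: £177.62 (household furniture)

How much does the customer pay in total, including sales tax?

Photo printing (20 prints) £7.90: personal services → 0% → £0.00
Fishing rod £179.64: sports equipment → 8% + 2.25% surcharge = 10.25% → £18.41
Phone case £46.03: other taxable items → 9% → £4.14
Picture frame (8x10) £16.15: other taxable items → 9% → £1.45
Bike helmet £97.63: sports equipment → 8% → £7.81
Side table £80.36: household furniture → 7.25% → £5.83
Dining chair £177.62: household furniture → 7.25% + 2.25% surcharge = 9.5% → £16.87
Subtotal = £605.33; tax = £54.51; total due = £659.84

£659.84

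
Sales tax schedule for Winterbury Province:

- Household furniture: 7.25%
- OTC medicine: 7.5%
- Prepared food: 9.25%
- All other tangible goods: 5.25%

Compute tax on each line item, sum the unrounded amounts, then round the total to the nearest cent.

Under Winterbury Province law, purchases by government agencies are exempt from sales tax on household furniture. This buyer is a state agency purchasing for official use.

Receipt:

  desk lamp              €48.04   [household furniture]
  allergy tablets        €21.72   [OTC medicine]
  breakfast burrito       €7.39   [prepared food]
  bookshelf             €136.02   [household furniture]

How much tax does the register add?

Desk lamp €48.04: household furniture, buyer-exempt → 0% → €0.00
Allergy tablets €21.72: OTC medicine → 7.5% → €1.629
Breakfast burrito €7.39: prepared food → 9.25% → €0.683575
Bookshelf €136.02: household furniture, buyer-exempt → 0% → €0.00
Unrounded tax sum = €2.312575 → €2.31

€2.31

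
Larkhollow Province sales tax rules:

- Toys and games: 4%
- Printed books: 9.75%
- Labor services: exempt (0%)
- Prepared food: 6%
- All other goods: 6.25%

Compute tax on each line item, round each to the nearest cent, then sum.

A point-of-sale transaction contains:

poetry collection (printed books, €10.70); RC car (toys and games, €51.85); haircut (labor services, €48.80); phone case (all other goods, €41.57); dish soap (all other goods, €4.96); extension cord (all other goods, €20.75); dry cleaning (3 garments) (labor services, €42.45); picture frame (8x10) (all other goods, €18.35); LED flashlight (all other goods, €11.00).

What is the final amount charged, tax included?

€259.59

Poetry collection €10.70: printed books → 9.75% → €1.04
RC car €51.85: toys and games → 4% → €2.07
Haircut €48.80: labor services → 0% → €0.00
Phone case €41.57: all other goods → 6.25% → €2.60
Dish soap €4.96: all other goods → 6.25% → €0.31
Extension cord €20.75: all other goods → 6.25% → €1.30
Dry cleaning (3 garments) €42.45: labor services → 0% → €0.00
Picture frame (8x10) €18.35: all other goods → 6.25% → €1.15
LED flashlight €11.00: all other goods → 6.25% → €0.69
Subtotal = €250.43; tax = €9.16; total due = €259.59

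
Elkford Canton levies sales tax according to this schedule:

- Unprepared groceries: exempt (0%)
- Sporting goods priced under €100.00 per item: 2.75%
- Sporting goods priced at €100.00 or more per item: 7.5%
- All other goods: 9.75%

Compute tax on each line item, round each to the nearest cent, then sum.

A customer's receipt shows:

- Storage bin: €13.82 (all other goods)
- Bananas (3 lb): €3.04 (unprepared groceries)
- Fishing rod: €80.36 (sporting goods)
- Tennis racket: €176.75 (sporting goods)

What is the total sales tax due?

Storage bin €13.82: all other goods → 9.75% → €1.35
Bananas (3 lb) €3.04: unprepared groceries → 0% → €0.00
Fishing rod €80.36: sporting goods, under €100.00 → 2.75% → €2.21
Tennis racket €176.75: sporting goods, €100.00 or more → 7.5% → €13.26
Total tax = €1.35 + €2.21 + €13.26 = €16.82

€16.82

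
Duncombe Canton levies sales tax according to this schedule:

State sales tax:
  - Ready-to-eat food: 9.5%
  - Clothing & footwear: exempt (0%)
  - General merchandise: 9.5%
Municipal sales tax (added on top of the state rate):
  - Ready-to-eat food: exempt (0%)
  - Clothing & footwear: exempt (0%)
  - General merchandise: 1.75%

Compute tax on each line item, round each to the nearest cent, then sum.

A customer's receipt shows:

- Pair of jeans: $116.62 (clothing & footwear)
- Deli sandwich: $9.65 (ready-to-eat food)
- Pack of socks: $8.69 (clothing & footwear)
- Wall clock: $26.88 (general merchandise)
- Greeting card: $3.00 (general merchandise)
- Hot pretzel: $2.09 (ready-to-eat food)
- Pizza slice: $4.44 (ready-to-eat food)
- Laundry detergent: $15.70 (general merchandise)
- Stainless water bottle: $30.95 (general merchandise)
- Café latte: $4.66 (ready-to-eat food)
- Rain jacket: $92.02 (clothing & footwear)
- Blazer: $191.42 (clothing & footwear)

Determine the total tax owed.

Pair of jeans $116.62: clothing & footwear → 0% + 0% municipal = 0% → $0.00
Deli sandwich $9.65: ready-to-eat food → 9.5% + 0% municipal = 9.5% → $0.92
Pack of socks $8.69: clothing & footwear → 0% + 0% municipal = 0% → $0.00
Wall clock $26.88: general merchandise → 9.5% + 1.75% municipal = 11.25% → $3.02
Greeting card $3.00: general merchandise → 9.5% + 1.75% municipal = 11.25% → $0.34
Hot pretzel $2.09: ready-to-eat food → 9.5% + 0% municipal = 9.5% → $0.20
Pizza slice $4.44: ready-to-eat food → 9.5% + 0% municipal = 9.5% → $0.42
Laundry detergent $15.70: general merchandise → 9.5% + 1.75% municipal = 11.25% → $1.77
Stainless water bottle $30.95: general merchandise → 9.5% + 1.75% municipal = 11.25% → $3.48
Café latte $4.66: ready-to-eat food → 9.5% + 0% municipal = 9.5% → $0.44
Rain jacket $92.02: clothing & footwear → 0% + 0% municipal = 0% → $0.00
Blazer $191.42: clothing & footwear → 0% + 0% municipal = 0% → $0.00
Total tax = $0.92 + $3.02 + $0.34 + $0.20 + $0.42 + $1.77 + $3.48 + $0.44 = $10.59

$10.59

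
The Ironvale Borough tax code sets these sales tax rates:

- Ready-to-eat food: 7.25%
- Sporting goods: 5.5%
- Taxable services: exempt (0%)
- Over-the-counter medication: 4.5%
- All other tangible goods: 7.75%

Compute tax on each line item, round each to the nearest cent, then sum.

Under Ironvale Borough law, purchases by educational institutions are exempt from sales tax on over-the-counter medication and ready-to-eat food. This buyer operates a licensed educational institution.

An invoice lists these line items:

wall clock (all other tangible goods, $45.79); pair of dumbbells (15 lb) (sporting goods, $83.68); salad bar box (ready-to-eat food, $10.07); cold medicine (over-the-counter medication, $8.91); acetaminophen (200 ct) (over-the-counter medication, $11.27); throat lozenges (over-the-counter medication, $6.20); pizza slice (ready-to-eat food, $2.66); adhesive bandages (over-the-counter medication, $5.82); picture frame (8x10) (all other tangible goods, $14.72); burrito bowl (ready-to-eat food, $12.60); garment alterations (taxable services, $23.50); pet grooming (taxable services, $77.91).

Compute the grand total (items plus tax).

Wall clock $45.79: all other tangible goods → 7.75% → $3.55
Pair of dumbbells (15 lb) $83.68: sporting goods → 5.5% → $4.60
Salad bar box $10.07: ready-to-eat food, buyer-exempt → 0% → $0.00
Cold medicine $8.91: over-the-counter medication, buyer-exempt → 0% → $0.00
Acetaminophen (200 ct) $11.27: over-the-counter medication, buyer-exempt → 0% → $0.00
Throat lozenges $6.20: over-the-counter medication, buyer-exempt → 0% → $0.00
Pizza slice $2.66: ready-to-eat food, buyer-exempt → 0% → $0.00
Adhesive bandages $5.82: over-the-counter medication, buyer-exempt → 0% → $0.00
Picture frame (8x10) $14.72: all other tangible goods → 7.75% → $1.14
Burrito bowl $12.60: ready-to-eat food, buyer-exempt → 0% → $0.00
Garment alterations $23.50: taxable services → 0% → $0.00
Pet grooming $77.91: taxable services → 0% → $0.00
Subtotal = $303.13; tax = $9.29; total due = $312.42

$312.42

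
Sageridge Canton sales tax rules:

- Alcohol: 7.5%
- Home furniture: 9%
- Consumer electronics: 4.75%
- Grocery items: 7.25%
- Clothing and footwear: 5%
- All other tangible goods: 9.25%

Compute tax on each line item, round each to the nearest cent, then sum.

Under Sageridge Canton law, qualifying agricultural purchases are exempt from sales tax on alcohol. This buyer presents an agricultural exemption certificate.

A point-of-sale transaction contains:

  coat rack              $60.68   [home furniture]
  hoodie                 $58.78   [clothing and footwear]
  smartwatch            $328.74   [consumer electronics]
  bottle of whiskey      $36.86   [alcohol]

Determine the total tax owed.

$24.02

Coat rack $60.68: home furniture → 9% → $5.46
Hoodie $58.78: clothing and footwear → 5% → $2.94
Smartwatch $328.74: consumer electronics → 4.75% → $15.62
Bottle of whiskey $36.86: alcohol, buyer-exempt → 0% → $0.00
Total tax = $5.46 + $2.94 + $15.62 = $24.02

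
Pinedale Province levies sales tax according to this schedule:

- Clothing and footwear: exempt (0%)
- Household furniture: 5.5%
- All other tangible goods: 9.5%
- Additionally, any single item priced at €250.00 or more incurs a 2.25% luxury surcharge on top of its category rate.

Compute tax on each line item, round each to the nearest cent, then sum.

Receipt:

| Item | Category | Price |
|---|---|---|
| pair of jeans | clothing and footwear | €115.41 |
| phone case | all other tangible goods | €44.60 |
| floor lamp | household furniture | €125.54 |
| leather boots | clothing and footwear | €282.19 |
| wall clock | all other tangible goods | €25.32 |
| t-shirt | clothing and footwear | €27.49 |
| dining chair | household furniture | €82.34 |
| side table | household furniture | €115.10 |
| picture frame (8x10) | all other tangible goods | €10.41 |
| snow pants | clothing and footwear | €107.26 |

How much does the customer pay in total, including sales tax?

Pair of jeans €115.41: clothing and footwear → 0% → €0.00
Phone case €44.60: all other tangible goods → 9.5% → €4.24
Floor lamp €125.54: household furniture → 5.5% → €6.90
Leather boots €282.19: clothing and footwear → 0% + 2.25% surcharge = 2.25% → €6.35
Wall clock €25.32: all other tangible goods → 9.5% → €2.41
T-shirt €27.49: clothing and footwear → 0% → €0.00
Dining chair €82.34: household furniture → 5.5% → €4.53
Side table €115.10: household furniture → 5.5% → €6.33
Picture frame (8x10) €10.41: all other tangible goods → 9.5% → €0.99
Snow pants €107.26: clothing and footwear → 0% → €0.00
Subtotal = €935.66; tax = €31.75; total due = €967.41

€967.41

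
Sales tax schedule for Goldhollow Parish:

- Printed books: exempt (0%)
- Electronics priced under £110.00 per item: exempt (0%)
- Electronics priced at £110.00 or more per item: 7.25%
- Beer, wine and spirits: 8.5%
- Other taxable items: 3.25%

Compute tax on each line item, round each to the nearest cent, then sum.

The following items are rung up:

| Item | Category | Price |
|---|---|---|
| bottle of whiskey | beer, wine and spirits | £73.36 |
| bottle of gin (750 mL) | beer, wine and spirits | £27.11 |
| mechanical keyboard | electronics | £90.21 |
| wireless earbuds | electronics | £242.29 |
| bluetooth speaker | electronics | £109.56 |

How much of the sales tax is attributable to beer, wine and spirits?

Bottle of whiskey £73.36: beer, wine and spirits → 8.5% → £6.24
Bottle of gin (750 mL) £27.11: beer, wine and spirits → 8.5% → £2.30
Tax on beer, wine and spirits = £6.24 + £2.30 = £8.54

£8.54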